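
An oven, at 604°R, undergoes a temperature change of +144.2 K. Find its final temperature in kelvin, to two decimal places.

Initial temperature in Celsius: (604 - 491.67) × 5/9 = 62.4056°C.
The 144.2 K change is an interval; Kelvin and Celsius degrees are the same size, so ΔC = +144.2°C.
Final Celsius temperature: 62.4056 + 144.2000 = 206.6056°C.
In kelvin: 206.6056 + 273.15 = 479.76 K.

479.76 K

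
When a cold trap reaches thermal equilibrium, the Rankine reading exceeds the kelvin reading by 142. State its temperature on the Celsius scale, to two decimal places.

-95.65°C

Let x be the kelvin reading; then the Rankine reading is 1.8·x.
(1.8·x) - x = 142  ⇒  (0.8)·x = 142  ⇒  x = 177.5000 K.
In Celsius: 177.5 - 273.15 = -95.65°C.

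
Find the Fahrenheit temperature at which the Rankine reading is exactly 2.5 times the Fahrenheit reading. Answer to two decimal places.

306.45°F

Let F be the Fahrenheit reading. The Rankine reading is R = 1·F + 459.67.
Require R = 2.5·F: 1·F + 459.67 = 2.5·F.
(-1.5)·F = -459.67  ⇒  F = 306.45.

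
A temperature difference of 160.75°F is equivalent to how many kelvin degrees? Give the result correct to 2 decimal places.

For a temperature interval the offset drops out; only the factor 5/9 applies.
160.75 × 5/9 = 89.31.

89.31 K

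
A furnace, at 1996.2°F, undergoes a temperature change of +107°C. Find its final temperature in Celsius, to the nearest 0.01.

1198.22°C

Initial temperature in Celsius: (1996.2 - 32) × 5/9 = 1091.2222°C.
Final Celsius temperature: 1091.2222 + 107.0000 = 1198.2222°C.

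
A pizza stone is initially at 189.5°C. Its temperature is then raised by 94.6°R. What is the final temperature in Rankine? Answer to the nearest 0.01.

The 94.6°R change is an interval, so only the factor 5/9 applies: +94.6 × 5/9 = +52.5556°C.
Final Celsius temperature: 189.5000 + 52.5556 = 242.0556°C.
In Rankine: 242.0556 × 1.8 + 491.67 = 927.37°R.

927.37°R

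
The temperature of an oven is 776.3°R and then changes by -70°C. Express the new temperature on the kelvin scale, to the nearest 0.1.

Initial temperature in Celsius: (776.3 - 491.67) × 5/9 = 158.1278°C.
Final Celsius temperature: 158.1278 - 70.0000 = 88.1278°C.
In kelvin: 88.1278 + 273.15 = 361.3 K.

361.3 K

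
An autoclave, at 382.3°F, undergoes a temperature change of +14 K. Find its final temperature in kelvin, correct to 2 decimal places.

Initial temperature in Celsius: (382.3 - 32) × 5/9 = 194.6111°C.
The 14 K change is an interval; Kelvin and Celsius degrees are the same size, so ΔC = +14°C.
Final Celsius temperature: 194.6111 + 14.0000 = 208.6111°C.
In kelvin: 208.6111 + 273.15 = 481.76 K.

481.76 K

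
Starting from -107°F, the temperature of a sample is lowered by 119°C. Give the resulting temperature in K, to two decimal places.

76.93 K

Initial temperature in Celsius: (-107 - 32) × 5/9 = -77.2222°C.
Final Celsius temperature: -77.2222 - 119.0000 = -196.2222°C.
In kelvin: -196.2222 + 273.15 = 76.93 K.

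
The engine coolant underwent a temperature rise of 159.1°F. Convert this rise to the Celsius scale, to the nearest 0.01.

Only the scale ratio 5/9 matters for a change in temperature.
159.1 × 5/9 = 88.39.

88.39°C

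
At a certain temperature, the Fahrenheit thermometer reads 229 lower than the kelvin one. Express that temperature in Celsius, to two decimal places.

Let x be the kelvin reading; then the Fahrenheit reading is 1.8·x - 459.67.
(1.8·x - 459.67) - x = -229  ⇒  (0.8)·x = 230.67  ⇒  x = 288.3375 K.
In Celsius: 288.3375 - 273.15 = 15.19°C.

15.19°C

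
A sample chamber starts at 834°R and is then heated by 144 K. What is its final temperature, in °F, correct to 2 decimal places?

Initial temperature in Celsius: (834 - 491.67) × 5/9 = 190.1833°C.
The 144 K change is an interval; Kelvin and Celsius degrees are the same size, so ΔC = +144°C.
Final Celsius temperature: 190.1833 + 144.0000 = 334.1833°C.
In Fahrenheit: 334.1833 × 1.8 + 32 = 633.53°F.

633.53°F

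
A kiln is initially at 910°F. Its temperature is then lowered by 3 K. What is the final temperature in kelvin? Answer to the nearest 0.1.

757.9 K

Initial temperature in Celsius: (910 - 32) × 5/9 = 487.7778°C.
The 3 K change is an interval; Kelvin and Celsius degrees are the same size, so ΔC = -3°C.
Final Celsius temperature: 487.7778 - 3.0000 = 484.7778°C.
In kelvin: 484.7778 + 273.15 = 757.9 K.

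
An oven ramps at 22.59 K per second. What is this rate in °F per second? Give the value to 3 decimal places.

Since only a temperature interval is involved, the additive offset between the scales drops out.
A change of 1 K is a change of 1.8°F, so 22.59 × 1.8 = 40.662.

40.662 °F/second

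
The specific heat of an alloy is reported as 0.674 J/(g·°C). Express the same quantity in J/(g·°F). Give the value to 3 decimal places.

0.374 J/(g·°F)

The quantity depends on a temperature interval, so only the ratio of degree sizes applies; the offset between the scales is irrelevant.
A change of 1°F is a change of 5/9°C, so per °F the value is 0.674 × 5/9 = 0.374.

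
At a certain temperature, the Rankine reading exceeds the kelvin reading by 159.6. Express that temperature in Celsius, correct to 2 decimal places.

-73.65°C

Let x be the Rankine reading; then the kelvin reading is 5/9·x.
(5/9·x) - x = -159.6  ⇒  (-4/9)·x = -159.6  ⇒  x = 359.1000°R.
In Celsius: (359.1 - 491.67) × 5/9 = -73.65°C.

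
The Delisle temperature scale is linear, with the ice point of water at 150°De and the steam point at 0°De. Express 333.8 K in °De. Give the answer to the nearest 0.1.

First in Celsius: 333.8 - 273.15 = 60.6500°C.
Linearly onto the Delisle scale: 150 + (60.6500 / 100) × (0 - 150) = 59.0°De.

59.0°De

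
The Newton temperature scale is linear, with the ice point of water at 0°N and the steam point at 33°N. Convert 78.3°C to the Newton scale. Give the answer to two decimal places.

25.84°N

Linearly onto the Newton scale: 0 + (78.3000 / 100) × (33 - 0) = 25.84°N.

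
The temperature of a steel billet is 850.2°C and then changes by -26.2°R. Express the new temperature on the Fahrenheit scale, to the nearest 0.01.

1536.16°F

The 26.2°R change is an interval, so only the factor 5/9 applies: -26.2 × 5/9 = -14.5556°C.
Final Celsius temperature: 850.2000 - 14.5556 = 835.6444°C.
In Fahrenheit: 835.6444 × 1.8 + 32 = 1536.16°F.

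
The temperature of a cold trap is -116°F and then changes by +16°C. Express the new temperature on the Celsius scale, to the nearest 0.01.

-66.22°C

Initial temperature in Celsius: (-116 - 32) × 5/9 = -82.2222°C.
Final Celsius temperature: -82.2222 + 16.0000 = -66.2222°C.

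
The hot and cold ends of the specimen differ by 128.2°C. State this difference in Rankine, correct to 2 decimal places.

An interval of 1°C corresponds to 1.8°R.
128.2 × 1.8 = 230.76.

230.76°R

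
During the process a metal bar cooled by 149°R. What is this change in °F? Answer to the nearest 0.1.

Rankine and Fahrenheit degrees are the same size, so the interval is unchanged: 149.0.

149.0°F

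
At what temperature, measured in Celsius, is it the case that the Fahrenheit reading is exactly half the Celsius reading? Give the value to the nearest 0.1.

-24.6°C

Let C be the Celsius reading. The Fahrenheit reading is F = 1.8·C + 32.
Require F = 0.5·C: 1.8·C + 32 = 0.5·C.
(1.3)·C = -32  ⇒  C = -24.6.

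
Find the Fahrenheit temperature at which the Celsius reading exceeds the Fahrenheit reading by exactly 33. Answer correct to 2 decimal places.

-114.25°F

Let F be the Fahrenheit reading. The Celsius reading is C = 5/9·F - 17.7778.
Require C - F = 33: (-4/9)·F - 17.7778 = 33.
F = (33 + 17.7778) / (-4/9) = -114.25.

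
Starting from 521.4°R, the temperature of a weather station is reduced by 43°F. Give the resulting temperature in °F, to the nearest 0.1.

Initial temperature in Celsius: (521.4 - 491.67) × 5/9 = 16.5167°C.
The 43°F change is an interval, so only the factor 5/9 applies: -43 × 5/9 = -23.8889°C.
Final Celsius temperature: 16.5167 - 23.8889 = -7.3722°C.
In Fahrenheit: -7.3722 × 1.8 + 32 = 18.7°F.

18.7°F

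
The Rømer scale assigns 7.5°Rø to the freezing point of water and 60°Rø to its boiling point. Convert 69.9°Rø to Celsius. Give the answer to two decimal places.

118.86°C

Linear interpolation between the fixed points: C = (69.9 - 7.5) × 100 / (60 - 7.5) = 118.8571°C.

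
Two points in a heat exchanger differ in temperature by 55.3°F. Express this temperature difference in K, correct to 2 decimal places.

An interval of 1°F corresponds to 5/9 K.
55.3 × 5/9 = 30.72.

30.72 K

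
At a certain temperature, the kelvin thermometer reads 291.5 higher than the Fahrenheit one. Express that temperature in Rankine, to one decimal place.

Let x be the Fahrenheit reading; then the kelvin reading is 5/9·x + 255.372.
(5/9·x + 255.372) - x = 291.5  ⇒  (-4/9)·x = 36.1278  ⇒  x = -81.2875°F.
In Celsius: (-81.2875 - 32) × 5/9 = -62.9375°C.
In Rankine: -62.9375 × 1.8 + 491.67 = 378.4°R.

378.4°R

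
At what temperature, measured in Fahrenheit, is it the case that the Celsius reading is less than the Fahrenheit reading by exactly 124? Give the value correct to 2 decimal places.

Let F be the Fahrenheit reading. The Celsius reading is C = 5/9·F - 17.7778.
Require C - F = -124: (-4/9)·F - 17.7778 = -124.
F = (-124 + 17.7778) / (-4/9) = 239.00.

239.00°F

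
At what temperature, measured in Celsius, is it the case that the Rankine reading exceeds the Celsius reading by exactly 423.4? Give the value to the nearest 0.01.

-85.34°C

Let C be the Celsius reading. The Rankine reading is R = 1.8·C + 491.67.
Require R - C = 423.4: (0.8)·C + 491.67 = 423.4.
C = (423.4 - 491.67) / (0.8) = -85.34.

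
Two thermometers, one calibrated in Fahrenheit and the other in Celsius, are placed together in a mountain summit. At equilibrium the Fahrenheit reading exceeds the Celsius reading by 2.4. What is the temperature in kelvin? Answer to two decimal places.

236.15 K

Let x be the Fahrenheit reading; then the Celsius reading is 5/9·x - 17.7778.
(5/9·x - 17.7778) - x = -2.4  ⇒  (-4/9)·x = 15.3778  ⇒  x = -34.6000°F.
In Celsius: (-34.6 - 32) × 5/9 = -37.0000°C.
In kelvin: -37.0000 + 273.15 = 236.15 K.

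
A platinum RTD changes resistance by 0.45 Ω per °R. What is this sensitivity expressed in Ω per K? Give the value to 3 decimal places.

0.810 Ω per K

Since only a temperature interval is involved, the additive offset between the scales drops out.
A change of 1 K is a change of 1.8°R, so per K the value is 0.45 × 1.8 = 0.810.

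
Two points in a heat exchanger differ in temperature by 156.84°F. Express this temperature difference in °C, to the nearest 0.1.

87.1°C

For a temperature interval the offset drops out; only the factor 5/9 applies.
156.84 × 5/9 = 87.1.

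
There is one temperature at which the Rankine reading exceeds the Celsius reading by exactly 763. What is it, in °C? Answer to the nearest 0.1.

339.2°C

Let C be the Celsius reading. The Rankine reading is R = 1.8·C + 491.67.
Require R - C = 763: (0.8)·C + 491.67 = 763.
C = (763 - 491.67) / (0.8) = 339.2.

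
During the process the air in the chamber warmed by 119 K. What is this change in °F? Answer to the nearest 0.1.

Only the scale ratio 1.8 matters for a change in temperature.
119 × 1.8 = 214.2.

214.2°F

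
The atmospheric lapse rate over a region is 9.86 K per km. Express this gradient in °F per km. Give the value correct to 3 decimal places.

17.748 °F/km

Since only a temperature interval is involved, the additive offset between the scales drops out.
A change of 1 K is a change of 1.8°F, so 9.86 × 1.8 = 17.748.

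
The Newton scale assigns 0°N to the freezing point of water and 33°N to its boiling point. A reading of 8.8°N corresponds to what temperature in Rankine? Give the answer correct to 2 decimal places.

539.67°R

Linear interpolation between the fixed points: C = (8.8 - 0) × 100 / (33 - 0) = 26.6667°C.
Then 26.6667 × 1.8 + 491.67 = 539.67°R.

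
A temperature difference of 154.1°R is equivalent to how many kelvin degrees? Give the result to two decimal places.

Only the scale ratio 5/9 matters for a change in temperature.
154.1 × 5/9 = 85.61.

85.61 K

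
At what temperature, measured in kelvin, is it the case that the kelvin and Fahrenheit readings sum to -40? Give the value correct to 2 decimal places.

149.88 K

Let K be the kelvin reading. The Fahrenheit reading is F = 1.8·K - 459.67.
Require K + F = -40: (2.8)·K - 459.67 = -40.
K = (-40 + 459.67) / (2.8) = 149.88.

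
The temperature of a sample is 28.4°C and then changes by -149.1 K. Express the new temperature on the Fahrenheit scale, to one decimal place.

The 149.1 K change is an interval; Kelvin and Celsius degrees are the same size, so ΔC = -149.1°C.
Final Celsius temperature: 28.4000 - 149.1000 = -120.7000°C.
In Fahrenheit: -120.7000 × 1.8 + 32 = -185.3°F.

-185.3°F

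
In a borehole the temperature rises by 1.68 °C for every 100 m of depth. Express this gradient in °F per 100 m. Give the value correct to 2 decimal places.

3.02 °F/100 m

Since only a temperature interval is involved, the additive offset between the scales drops out.
A change of 1°C is a change of 1.8°F, so 1.68 × 1.8 = 3.02.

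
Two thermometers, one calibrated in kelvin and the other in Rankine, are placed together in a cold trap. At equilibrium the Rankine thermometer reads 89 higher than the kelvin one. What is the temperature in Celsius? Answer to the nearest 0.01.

-161.90°C

Let x be the kelvin reading; then the Rankine reading is 1.8·x.
(1.8·x) - x = 89  ⇒  (0.8)·x = 89  ⇒  x = 111.2500 K.
In Celsius: 111.25 - 273.15 = -161.90°C.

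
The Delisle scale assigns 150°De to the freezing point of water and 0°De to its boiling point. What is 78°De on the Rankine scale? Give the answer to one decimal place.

Linear interpolation between the fixed points: C = (78 - 150) × 100 / (0 - 150) = 48.0000°C.
Then 48.0000 × 1.8 + 491.67 = 578.1°R.

578.1°R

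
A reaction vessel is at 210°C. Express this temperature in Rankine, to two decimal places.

In Rankine: 210.0000 × 1.8 + 491.67 = 869.67°R.

869.67°R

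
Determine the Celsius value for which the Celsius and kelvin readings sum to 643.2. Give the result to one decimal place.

Let C be the Celsius reading. The kelvin reading is K = 1·C + 273.15.
Require C + K = 643.2: (2)·C + 273.15 = 643.2.
C = (643.2 - 273.15) / (2) = 185.0.

185.0°C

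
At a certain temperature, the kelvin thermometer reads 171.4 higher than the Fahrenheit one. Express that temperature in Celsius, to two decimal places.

Let x be the Fahrenheit reading; then the kelvin reading is 5/9·x + 255.372.
(5/9·x + 255.372) - x = 171.4  ⇒  (-4/9)·x = -83.9722  ⇒  x = 188.9375°F.
In Celsius: (188.9375 - 32) × 5/9 = 87.19°C.

87.19°C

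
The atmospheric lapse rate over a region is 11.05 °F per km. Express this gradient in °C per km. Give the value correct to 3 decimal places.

6.139 °C/km

Since only a temperature interval is involved, the additive offset between the scales drops out.
A change of 1°F is a change of 5/9°C, so 11.05 × 5/9 = 6.139.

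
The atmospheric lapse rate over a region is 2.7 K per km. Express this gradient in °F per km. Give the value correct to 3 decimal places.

Since only a temperature interval is involved, the additive offset between the scales drops out.
A change of 1 K is a change of 1.8°F, so 2.7 × 1.8 = 4.860.

4.860 °F/km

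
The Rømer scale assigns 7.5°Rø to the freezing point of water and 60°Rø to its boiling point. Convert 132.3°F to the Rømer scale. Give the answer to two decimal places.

36.75°Rø

First in Celsius: (132.3 - 32) × 5/9 = 55.7222°C.
Linearly onto the Rømer scale: 7.5 + (55.7222 / 100) × (60 - 7.5) = 36.75°Rø.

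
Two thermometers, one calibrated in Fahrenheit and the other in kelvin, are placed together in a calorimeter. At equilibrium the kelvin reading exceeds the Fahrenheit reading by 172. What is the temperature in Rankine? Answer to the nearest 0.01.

Let x be the Fahrenheit reading; then the kelvin reading is 5/9·x + 255.372.
(5/9·x + 255.372) - x = 172  ⇒  (-4/9)·x = -83.3722  ⇒  x = 187.5875°F.
In Celsius: (187.5875 - 32) × 5/9 = 86.4375°C.
In Rankine: 86.4375 × 1.8 + 491.67 = 647.26°R.

647.26°R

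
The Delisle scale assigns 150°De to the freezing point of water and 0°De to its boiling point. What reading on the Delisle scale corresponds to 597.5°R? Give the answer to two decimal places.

61.81°De

First in Celsius: (597.5 - 491.67) × 5/9 = 58.7944°C.
Linearly onto the Delisle scale: 150 + (58.7944 / 100) × (0 - 150) = 61.81°De.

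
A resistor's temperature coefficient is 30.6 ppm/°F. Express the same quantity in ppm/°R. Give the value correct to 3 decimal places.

The quantity depends on a temperature interval, so only the ratio of degree sizes applies; the offset between the scales is irrelevant.
A change of 1°R is a change of 1°F, so per °R the value is 30.6 × 1 = 30.600.

30.600 ppm/°R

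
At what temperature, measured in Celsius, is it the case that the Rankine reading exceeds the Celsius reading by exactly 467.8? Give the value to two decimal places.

-29.84°C

Let C be the Celsius reading. The Rankine reading is R = 1.8·C + 491.67.
Require R - C = 467.8: (0.8)·C + 491.67 = 467.8.
C = (467.8 - 491.67) / (0.8) = -29.84.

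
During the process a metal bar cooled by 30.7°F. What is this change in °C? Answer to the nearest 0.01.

An interval of 1°F corresponds to 5/9°C.
30.7 × 5/9 = 17.06.

17.06°C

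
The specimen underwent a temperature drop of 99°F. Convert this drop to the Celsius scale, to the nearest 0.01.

55.00°C

Only the scale ratio 5/9 matters for a change in temperature.
99 × 5/9 = 55.00.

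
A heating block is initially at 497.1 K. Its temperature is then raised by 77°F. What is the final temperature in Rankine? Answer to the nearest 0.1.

971.8°R

Initial temperature in Celsius: 497.1 - 273.15 = 223.9500°C.
The 77°F change is an interval, so only the factor 5/9 applies: +77 × 5/9 = +42.7778°C.
Final Celsius temperature: 223.9500 + 42.7778 = 266.7278°C.
In Rankine: 266.7278 × 1.8 + 491.67 = 971.8°R.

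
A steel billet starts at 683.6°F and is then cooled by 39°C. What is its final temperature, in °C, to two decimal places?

Initial temperature in Celsius: (683.6 - 32) × 5/9 = 362.0000°C.
Final Celsius temperature: 362.0000 - 39.0000 = 323.0000°C.

323.00°C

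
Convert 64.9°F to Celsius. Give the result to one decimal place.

18.3°C

In Celsius: (64.9 - 32) × 5/9 = 18.2778°C.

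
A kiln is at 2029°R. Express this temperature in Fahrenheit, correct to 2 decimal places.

In Celsius: (2029 - 491.67) × 5/9 = 854.0722°C.
In Fahrenheit: 854.0722 × 1.8 + 32 = 1569.33°F.

1569.33°F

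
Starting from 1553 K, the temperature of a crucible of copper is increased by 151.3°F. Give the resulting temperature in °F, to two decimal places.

Initial temperature in Celsius: 1553 - 273.15 = 1279.8500°C.
The 151.3°F change is an interval, so only the factor 5/9 applies: +151.3 × 5/9 = +84.0556°C.
Final Celsius temperature: 1279.8500 + 84.0556 = 1363.9056°C.
In Fahrenheit: 1363.9056 × 1.8 + 32 = 2487.03°F.

2487.03°F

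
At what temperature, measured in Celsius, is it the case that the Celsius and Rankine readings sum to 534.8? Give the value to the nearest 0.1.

Let C be the Celsius reading. The Rankine reading is R = 1.8·C + 491.67.
Require C + R = 534.8: (2.8)·C + 491.67 = 534.8.
C = (534.8 - 491.67) / (2.8) = 15.4.

15.4°C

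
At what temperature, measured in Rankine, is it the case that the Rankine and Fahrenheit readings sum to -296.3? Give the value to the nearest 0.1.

Let R be the Rankine reading. The Fahrenheit reading is F = 1·R - 459.67.
Require R + F = -296.3: (2)·R - 459.67 = -296.3.
R = (-296.3 + 459.67) / (2) = 81.7.

81.7°R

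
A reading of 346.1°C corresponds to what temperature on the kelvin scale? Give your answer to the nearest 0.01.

619.25 K

In kelvin: 346.1000 + 273.15 = 619.25 K.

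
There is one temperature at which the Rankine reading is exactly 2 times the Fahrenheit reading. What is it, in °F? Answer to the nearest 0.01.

459.67°F

Let F be the Fahrenheit reading. The Rankine reading is R = 1·F + 459.67.
Require R = 2·F: 1·F + 459.67 = 2·F.
(-1)·F = -459.67  ⇒  F = 459.67.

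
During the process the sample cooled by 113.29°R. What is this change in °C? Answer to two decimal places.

62.94°C

Only the scale ratio 5/9 matters for a change in temperature.
113.29 × 5/9 = 62.94.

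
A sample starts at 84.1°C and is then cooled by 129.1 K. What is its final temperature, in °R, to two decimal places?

The 129.1 K change is an interval; Kelvin and Celsius degrees are the same size, so ΔC = -129.1°C.
Final Celsius temperature: 84.1000 - 129.1000 = -45.0000°C.
In Rankine: -45.0000 × 1.8 + 491.67 = 410.67°R.

410.67°R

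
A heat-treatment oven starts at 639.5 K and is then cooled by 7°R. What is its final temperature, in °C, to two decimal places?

362.46°C

Initial temperature in Celsius: 639.5 - 273.15 = 366.3500°C.
The 7°R change is an interval, so only the factor 5/9 applies: -7 × 5/9 = -3.8889°C.
Final Celsius temperature: 366.3500 - 3.8889 = 362.4611°C.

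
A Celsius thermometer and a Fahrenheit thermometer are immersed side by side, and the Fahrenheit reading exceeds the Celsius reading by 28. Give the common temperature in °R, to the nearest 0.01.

Let x be the Celsius reading; then the Fahrenheit reading is 1.8·x + 32.
(1.8·x + 32) - x = 28  ⇒  (0.8)·x = -4  ⇒  x = -5.0000°C.
In Rankine: -5.0000 × 1.8 + 491.67 = 482.67°R.

482.67°R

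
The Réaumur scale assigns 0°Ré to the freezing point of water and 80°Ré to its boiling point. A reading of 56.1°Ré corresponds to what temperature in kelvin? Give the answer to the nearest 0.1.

Linear interpolation between the fixed points: C = (56.1 - 0) × 100 / (80 - 0) = 70.1250°C.
Then 70.1250 + 273.15 = 343.3 K.

343.3 K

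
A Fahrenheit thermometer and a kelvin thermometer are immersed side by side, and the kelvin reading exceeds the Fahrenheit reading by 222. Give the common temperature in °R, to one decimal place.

534.8°R

Let x be the Fahrenheit reading; then the kelvin reading is 5/9·x + 255.372.
(5/9·x + 255.372) - x = 222  ⇒  (-4/9)·x = -33.3722  ⇒  x = 75.0875°F.
In Celsius: (75.0875 - 32) × 5/9 = 23.9375°C.
In Rankine: 23.9375 × 1.8 + 491.67 = 534.8°R.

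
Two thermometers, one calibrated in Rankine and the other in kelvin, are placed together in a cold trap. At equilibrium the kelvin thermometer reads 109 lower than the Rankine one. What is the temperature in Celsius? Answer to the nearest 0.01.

Let x be the Rankine reading; then the kelvin reading is 5/9·x.
(5/9·x) - x = -109  ⇒  (-4/9)·x = -109  ⇒  x = 245.2500°R.
In Celsius: (245.25 - 491.67) × 5/9 = -136.90°C.

-136.90°C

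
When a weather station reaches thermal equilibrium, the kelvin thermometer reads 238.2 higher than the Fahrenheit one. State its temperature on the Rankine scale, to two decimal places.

Let x be the Fahrenheit reading; then the kelvin reading is 5/9·x + 255.372.
(5/9·x + 255.372) - x = 238.2  ⇒  (-4/9)·x = -17.1722  ⇒  x = 38.6375°F.
In Celsius: (38.6375 - 32) × 5/9 = 3.6875°C.
In Rankine: 3.6875 × 1.8 + 491.67 = 498.31°R.

498.31°R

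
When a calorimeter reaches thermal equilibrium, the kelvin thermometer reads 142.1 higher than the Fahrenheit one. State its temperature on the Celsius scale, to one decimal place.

Let x be the Fahrenheit reading; then the kelvin reading is 5/9·x + 255.372.
(5/9·x + 255.372) - x = 142.1  ⇒  (-4/9)·x = -113.272  ⇒  x = 254.8625°F.
In Celsius: (254.8625 - 32) × 5/9 = 123.8°C.

123.8°C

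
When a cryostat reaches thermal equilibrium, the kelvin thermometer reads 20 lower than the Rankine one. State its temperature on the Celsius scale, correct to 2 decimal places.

-248.15°C

Let x be the Rankine reading; then the kelvin reading is 5/9·x.
(5/9·x) - x = -20  ⇒  (-4/9)·x = -20  ⇒  x = 45.0000°R.
In Celsius: (45 - 491.67) × 5/9 = -248.15°C.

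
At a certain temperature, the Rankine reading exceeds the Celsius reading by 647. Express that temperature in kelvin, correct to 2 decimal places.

467.31 K

Let x be the Celsius reading; then the Rankine reading is 1.8·x + 491.67.
(1.8·x + 491.67) - x = 647  ⇒  (0.8)·x = 155.33  ⇒  x = 194.1625°C.
In kelvin: 194.1625 + 273.15 = 467.31 K.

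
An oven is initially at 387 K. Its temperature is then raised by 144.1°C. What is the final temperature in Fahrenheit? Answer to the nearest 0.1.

Initial temperature in Celsius: 387 - 273.15 = 113.8500°C.
Final Celsius temperature: 113.8500 + 144.1000 = 257.9500°C.
In Fahrenheit: 257.9500 × 1.8 + 32 = 496.3°F.

496.3°F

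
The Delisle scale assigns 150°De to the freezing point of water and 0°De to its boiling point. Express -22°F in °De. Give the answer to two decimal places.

195.00°De

First in Celsius: (-22 - 32) × 5/9 = -30.0000°C.
Linearly onto the Delisle scale: 150 + (-30.0000 / 100) × (0 - 150) = 195.00°De.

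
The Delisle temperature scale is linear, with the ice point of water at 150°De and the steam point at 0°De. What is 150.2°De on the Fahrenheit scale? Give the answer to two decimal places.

31.76°F

Linear interpolation between the fixed points: C = (150.2 - 150) × 100 / (0 - 150) = -0.1333°C.
Then -0.1333 × 1.8 + 32 = 31.76°F.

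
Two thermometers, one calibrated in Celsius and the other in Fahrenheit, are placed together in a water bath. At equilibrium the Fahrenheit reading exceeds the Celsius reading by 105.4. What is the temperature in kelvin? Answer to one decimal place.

Let x be the Celsius reading; then the Fahrenheit reading is 1.8·x + 32.
(1.8·x + 32) - x = 105.4  ⇒  (0.8)·x = 73.4  ⇒  x = 91.7500°C.
In kelvin: 91.7500 + 273.15 = 364.9 K.

364.9 K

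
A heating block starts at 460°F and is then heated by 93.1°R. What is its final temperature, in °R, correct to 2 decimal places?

Initial temperature in Celsius: (460 - 32) × 5/9 = 237.7778°C.
The 93.1°R change is an interval, so only the factor 5/9 applies: +93.1 × 5/9 = +51.7222°C.
Final Celsius temperature: 237.7778 + 51.7222 = 289.5000°C.
In Rankine: 289.5000 × 1.8 + 491.67 = 1012.77°R.

1012.77°R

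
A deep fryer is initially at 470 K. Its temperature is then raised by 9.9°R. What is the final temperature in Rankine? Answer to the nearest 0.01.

Initial temperature in Celsius: 470 - 273.15 = 196.8500°C.
The 9.9°R change is an interval, so only the factor 5/9 applies: +9.9 × 5/9 = +5.5000°C.
Final Celsius temperature: 196.8500 + 5.5000 = 202.3500°C.
In Rankine: 202.3500 × 1.8 + 491.67 = 855.90°R.

855.90°R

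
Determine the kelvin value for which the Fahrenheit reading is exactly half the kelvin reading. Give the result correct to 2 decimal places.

Let K be the kelvin reading. The Fahrenheit reading is F = 1.8·K - 459.67.
Require F = 0.5·K: 1.8·K - 459.67 = 0.5·K.
(1.3)·K = 459.67  ⇒  K = 353.59.

353.59 K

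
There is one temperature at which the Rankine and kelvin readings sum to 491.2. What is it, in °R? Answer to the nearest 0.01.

Let R be the Rankine reading. The kelvin reading is K = 5/9·R.
Require R + K = 491.2: (14/9)·R = 491.2.
R = (491.2) / (14/9) = 315.77.

315.77°R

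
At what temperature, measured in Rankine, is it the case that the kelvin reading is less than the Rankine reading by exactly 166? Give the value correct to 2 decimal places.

Let R be the Rankine reading. The kelvin reading is K = 5/9·R.
Require K - R = -166: (-4/9)·R = -166.
R = (-166) / (-4/9) = 373.50.

373.50°R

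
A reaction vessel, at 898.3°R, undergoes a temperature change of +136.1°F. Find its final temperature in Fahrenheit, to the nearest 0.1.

Initial temperature in Celsius: (898.3 - 491.67) × 5/9 = 225.9056°C.
The 136.1°F change is an interval, so only the factor 5/9 applies: +136.1 × 5/9 = +75.6111°C.
Final Celsius temperature: 225.9056 + 75.6111 = 301.5167°C.
In Fahrenheit: 301.5167 × 1.8 + 32 = 574.7°F.

574.7°F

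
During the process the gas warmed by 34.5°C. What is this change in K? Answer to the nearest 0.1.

34.5 K

Celsius and kelvin degrees are the same size, so the interval is unchanged: 34.5.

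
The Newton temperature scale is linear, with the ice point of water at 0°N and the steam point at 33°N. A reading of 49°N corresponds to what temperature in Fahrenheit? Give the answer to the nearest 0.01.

299.27°F

Linear interpolation between the fixed points: C = (49 - 0) × 100 / (33 - 0) = 148.4848°C.
Then 148.4848 × 1.8 + 32 = 299.27°F.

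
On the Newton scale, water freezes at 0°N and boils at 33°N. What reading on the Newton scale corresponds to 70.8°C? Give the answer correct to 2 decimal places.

23.36°N

Linearly onto the Newton scale: 0 + (70.8000 / 100) × (33 - 0) = 23.36°N.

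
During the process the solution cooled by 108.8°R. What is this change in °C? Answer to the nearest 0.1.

60.4°C

Only the scale ratio 5/9 matters for a change in temperature.
108.8 × 5/9 = 60.4.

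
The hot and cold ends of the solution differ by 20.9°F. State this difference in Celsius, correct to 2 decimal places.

11.61°C

Only the scale ratio 5/9 matters for a change in temperature.
20.9 × 5/9 = 11.61.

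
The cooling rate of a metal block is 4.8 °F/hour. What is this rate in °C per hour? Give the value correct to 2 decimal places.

Since only a temperature interval is involved, the additive offset between the scales drops out.
A change of 1°F is a change of 5/9°C, so 4.8 × 5/9 = 2.67.

2.67 °C/hour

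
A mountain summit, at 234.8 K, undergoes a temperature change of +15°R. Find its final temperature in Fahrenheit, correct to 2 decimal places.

Initial temperature in Celsius: 234.8 - 273.15 = -38.3500°C.
The 15°R change is an interval, so only the factor 5/9 applies: +15 × 5/9 = +8.3333°C.
Final Celsius temperature: -38.3500 + 8.3333 = -30.0167°C.
In Fahrenheit: -30.0167 × 1.8 + 32 = -22.03°F.

-22.03°F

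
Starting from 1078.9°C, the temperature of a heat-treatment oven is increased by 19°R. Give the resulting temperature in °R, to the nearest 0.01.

2452.69°R

The 19°R change is an interval, so only the factor 5/9 applies: +19 × 5/9 = +10.5556°C.
Final Celsius temperature: 1078.9000 + 10.5556 = 1089.4556°C.
In Rankine: 1089.4556 × 1.8 + 491.67 = 2452.69°R.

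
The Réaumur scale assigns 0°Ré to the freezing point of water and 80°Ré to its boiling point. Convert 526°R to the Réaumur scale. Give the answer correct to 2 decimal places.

First in Celsius: (526 - 491.67) × 5/9 = 19.0722°C.
Linearly onto the Réaumur scale: 0 + (19.0722 / 100) × (80 - 0) = 15.26°Ré.

15.26°Ré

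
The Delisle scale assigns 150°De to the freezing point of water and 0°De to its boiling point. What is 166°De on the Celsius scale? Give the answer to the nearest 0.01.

-10.67°C

Linear interpolation between the fixed points: C = (166 - 150) × 100 / (0 - 150) = -10.6667°C.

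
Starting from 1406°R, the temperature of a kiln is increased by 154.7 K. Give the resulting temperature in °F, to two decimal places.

1224.79°F

Initial temperature in Celsius: (1406 - 491.67) × 5/9 = 507.9611°C.
The 154.7 K change is an interval; Kelvin and Celsius degrees are the same size, so ΔC = +154.7°C.
Final Celsius temperature: 507.9611 + 154.7000 = 662.6611°C.
In Fahrenheit: 662.6611 × 1.8 + 32 = 1224.79°F.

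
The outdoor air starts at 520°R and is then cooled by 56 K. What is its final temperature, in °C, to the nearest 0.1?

-40.3°C

Initial temperature in Celsius: (520 - 491.67) × 5/9 = 15.7389°C.
The 56 K change is an interval; Kelvin and Celsius degrees are the same size, so ΔC = -56°C.
Final Celsius temperature: 15.7389 - 56.0000 = -40.2611°C.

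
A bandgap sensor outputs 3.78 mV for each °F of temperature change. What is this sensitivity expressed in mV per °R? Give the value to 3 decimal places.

Since only a temperature interval is involved, the additive offset between the scales drops out.
A change of 1°R is a change of 1°F, so per °R the value is 3.78 × 1 = 3.780.

3.780 mV per °R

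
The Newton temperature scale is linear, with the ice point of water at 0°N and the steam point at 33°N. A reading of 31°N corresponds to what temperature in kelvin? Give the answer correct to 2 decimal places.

367.09 K

Linear interpolation between the fixed points: C = (31 - 0) × 100 / (33 - 0) = 93.9394°C.
Then 93.9394 + 273.15 = 367.09 K.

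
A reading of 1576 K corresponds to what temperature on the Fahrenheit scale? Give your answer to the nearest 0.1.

2377.1°F

In Celsius: 1576 - 273.15 = 1302.8500°C.
In Fahrenheit: 1302.8500 × 1.8 + 32 = 2377.1°F.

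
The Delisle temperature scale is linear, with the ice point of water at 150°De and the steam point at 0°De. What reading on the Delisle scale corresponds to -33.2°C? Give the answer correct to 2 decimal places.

Linearly onto the Delisle scale: 150 + (-33.2000 / 100) × (0 - 150) = 199.80°De.

199.80°De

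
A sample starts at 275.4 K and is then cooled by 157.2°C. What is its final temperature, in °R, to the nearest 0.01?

212.76°R

Initial temperature in Celsius: 275.4 - 273.15 = 2.2500°C.
Final Celsius temperature: 2.2500 - 157.2000 = -154.9500°C.
In Rankine: -154.9500 × 1.8 + 491.67 = 212.76°R.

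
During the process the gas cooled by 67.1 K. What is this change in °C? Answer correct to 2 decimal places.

67.10°C

Kelvin and Celsius degrees are the same size, so the interval is unchanged: 67.10.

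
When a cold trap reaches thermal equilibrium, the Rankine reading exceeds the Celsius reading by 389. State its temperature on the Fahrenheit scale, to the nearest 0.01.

Let x be the Rankine reading; then the Celsius reading is 5/9·x - 273.15.
(5/9·x - 273.15) - x = -389  ⇒  (-4/9)·x = -115.85  ⇒  x = 260.6625°R.
In Celsius: (260.6625 - 491.67) × 5/9 = -128.3375°C.
In Fahrenheit: -128.3375 × 1.8 + 32 = -199.01°F.

-199.01°F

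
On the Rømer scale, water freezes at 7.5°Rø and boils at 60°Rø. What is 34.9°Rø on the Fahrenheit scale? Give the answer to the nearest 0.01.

Linear interpolation between the fixed points: C = (34.9 - 7.5) × 100 / (60 - 7.5) = 52.1905°C.
Then 52.1905 × 1.8 + 32 = 125.94°F.

125.94°F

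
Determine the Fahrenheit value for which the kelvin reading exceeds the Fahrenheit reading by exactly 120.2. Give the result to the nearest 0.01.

304.14°F

Let F be the Fahrenheit reading. The kelvin reading is K = 5/9·F + 255.372.
Require K - F = 120.2: (-4/9)·F + 255.372 = 120.2.
F = (120.2 - 255.372) / (-4/9) = 304.14.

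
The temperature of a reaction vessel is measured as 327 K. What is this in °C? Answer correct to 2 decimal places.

53.85°C

In Celsius: 327 - 273.15 = 53.8500°C.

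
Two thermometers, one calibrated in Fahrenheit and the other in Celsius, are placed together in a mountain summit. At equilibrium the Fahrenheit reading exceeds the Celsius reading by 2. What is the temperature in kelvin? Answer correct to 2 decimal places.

235.65 K

Let x be the Fahrenheit reading; then the Celsius reading is 5/9·x - 17.7778.
(5/9·x - 17.7778) - x = -2  ⇒  (-4/9)·x = 15.7778  ⇒  x = -35.5000°F.
In Celsius: (-35.5 - 32) × 5/9 = -37.5000°C.
In kelvin: -37.5000 + 273.15 = 235.65 K.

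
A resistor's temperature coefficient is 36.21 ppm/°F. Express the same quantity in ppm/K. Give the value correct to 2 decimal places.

65.18 ppm/K

The quantity depends on a temperature interval, so only the ratio of degree sizes applies; the offset between the scales is irrelevant.
A change of 1 K is a change of 1.8°F, so per K the value is 36.21 × 1.8 = 65.18.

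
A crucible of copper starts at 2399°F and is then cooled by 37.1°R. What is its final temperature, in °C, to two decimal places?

Initial temperature in Celsius: (2399 - 32) × 5/9 = 1315.0000°C.
The 37.1°R change is an interval, so only the factor 5/9 applies: -37.1 × 5/9 = -20.6111°C.
Final Celsius temperature: 1315.0000 - 20.6111 = 1294.3889°C.

1294.39°C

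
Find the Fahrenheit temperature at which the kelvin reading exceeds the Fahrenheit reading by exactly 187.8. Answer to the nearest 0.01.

Let F be the Fahrenheit reading. The kelvin reading is K = 5/9·F + 255.372.
Require K - F = 187.8: (-4/9)·F + 255.372 = 187.8.
F = (187.8 - 255.372) / (-4/9) = 152.04.

152.04°F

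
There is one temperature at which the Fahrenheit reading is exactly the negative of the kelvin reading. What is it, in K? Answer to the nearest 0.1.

Let K be the kelvin reading. The Fahrenheit reading is F = 1.8·K - 459.67.
Require F = -1·K: 1.8·K - 459.67 = -1·K.
(2.8)·K = 459.67  ⇒  K = 164.2.

164.2 K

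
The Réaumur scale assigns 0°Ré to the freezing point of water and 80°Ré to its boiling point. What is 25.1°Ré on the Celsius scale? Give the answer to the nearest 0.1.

Linear interpolation between the fixed points: C = (25.1 - 0) × 100 / (80 - 0) = 31.3750°C.

31.4°C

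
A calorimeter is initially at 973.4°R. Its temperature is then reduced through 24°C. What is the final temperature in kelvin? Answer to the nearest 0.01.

Initial temperature in Celsius: (973.4 - 491.67) × 5/9 = 267.6278°C.
Final Celsius temperature: 267.6278 - 24.0000 = 243.6278°C.
In kelvin: 243.6278 + 273.15 = 516.78 K.

516.78 K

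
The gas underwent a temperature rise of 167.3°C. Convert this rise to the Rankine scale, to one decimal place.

301.1°R

For a temperature interval the offset drops out; only the factor 1.8 applies.
167.3 × 1.8 = 301.1.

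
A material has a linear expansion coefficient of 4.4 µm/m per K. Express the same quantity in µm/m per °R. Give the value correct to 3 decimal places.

2.444 µm/m per °R

The quantity depends on a temperature interval, so only the ratio of degree sizes applies; the offset between the scales is irrelevant.
A change of 1°R is a change of 5/9 K, so per °R the value is 4.4 × 5/9 = 2.444.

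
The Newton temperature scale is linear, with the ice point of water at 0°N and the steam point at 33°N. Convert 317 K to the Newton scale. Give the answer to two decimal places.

14.47°N

First in Celsius: 317 - 273.15 = 43.8500°C.
Linearly onto the Newton scale: 0 + (43.8500 / 100) × (33 - 0) = 14.47°N.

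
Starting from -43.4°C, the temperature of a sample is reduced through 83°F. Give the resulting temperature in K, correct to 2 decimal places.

183.64 K

The 83°F change is an interval, so only the factor 5/9 applies: -83 × 5/9 = -46.1111°C.
Final Celsius temperature: -43.4000 - 46.1111 = -89.5111°C.
In kelvin: -89.5111 + 273.15 = 183.64 K.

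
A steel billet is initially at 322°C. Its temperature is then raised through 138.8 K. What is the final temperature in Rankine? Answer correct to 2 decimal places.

The 138.8 K change is an interval; Kelvin and Celsius degrees are the same size, so ΔC = +138.8°C.
Final Celsius temperature: 322.0000 + 138.8000 = 460.8000°C.
In Rankine: 460.8000 × 1.8 + 491.67 = 1321.11°R.

1321.11°R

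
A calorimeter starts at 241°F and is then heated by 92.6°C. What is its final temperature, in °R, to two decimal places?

867.35°R

Initial temperature in Celsius: (241 - 32) × 5/9 = 116.1111°C.
Final Celsius temperature: 116.1111 + 92.6000 = 208.7111°C.
In Rankine: 208.7111 × 1.8 + 491.67 = 867.35°R.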